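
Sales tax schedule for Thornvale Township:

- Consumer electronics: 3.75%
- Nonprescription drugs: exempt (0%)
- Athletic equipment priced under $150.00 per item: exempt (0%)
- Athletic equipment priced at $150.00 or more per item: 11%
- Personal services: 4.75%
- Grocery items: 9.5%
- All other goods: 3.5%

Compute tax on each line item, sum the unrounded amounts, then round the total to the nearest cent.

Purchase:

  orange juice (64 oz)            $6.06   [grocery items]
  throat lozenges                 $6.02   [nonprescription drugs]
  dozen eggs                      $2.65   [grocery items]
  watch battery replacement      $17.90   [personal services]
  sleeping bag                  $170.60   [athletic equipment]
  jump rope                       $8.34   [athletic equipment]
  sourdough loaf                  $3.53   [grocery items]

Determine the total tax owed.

$20.78

Orange juice (64 oz) $6.06: grocery items → 9.5% → $0.5757
Throat lozenges $6.02: nonprescription drugs → 0% → $0.00
Dozen eggs $2.65: grocery items → 9.5% → $0.25175
Watch battery replacement $17.90: personal services → 4.75% → $0.85025
Sleeping bag $170.60: athletic equipment, $150.00 or more → 11% → $18.766
Jump rope $8.34: athletic equipment, under $150.00 → 0% → $0.00
Sourdough loaf $3.53: grocery items → 9.5% → $0.33535
Unrounded tax sum = $20.77905 → $20.78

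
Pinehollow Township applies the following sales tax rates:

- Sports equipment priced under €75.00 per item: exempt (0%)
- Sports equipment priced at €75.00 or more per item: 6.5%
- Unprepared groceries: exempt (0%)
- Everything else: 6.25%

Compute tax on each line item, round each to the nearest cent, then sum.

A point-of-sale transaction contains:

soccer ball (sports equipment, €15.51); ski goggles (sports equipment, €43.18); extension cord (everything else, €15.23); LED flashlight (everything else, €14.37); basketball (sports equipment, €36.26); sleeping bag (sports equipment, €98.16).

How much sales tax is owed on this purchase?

€8.23

Soccer ball €15.51: sports equipment, under €75.00 → 0% → €0.00
Ski goggles €43.18: sports equipment, under €75.00 → 0% → €0.00
Extension cord €15.23: everything else → 6.25% → €0.95
LED flashlight €14.37: everything else → 6.25% → €0.90
Basketball €36.26: sports equipment, under €75.00 → 0% → €0.00
Sleeping bag €98.16: sports equipment, €75.00 or more → 6.5% → €6.38
Total tax = €0.95 + €0.90 + €6.38 = €8.23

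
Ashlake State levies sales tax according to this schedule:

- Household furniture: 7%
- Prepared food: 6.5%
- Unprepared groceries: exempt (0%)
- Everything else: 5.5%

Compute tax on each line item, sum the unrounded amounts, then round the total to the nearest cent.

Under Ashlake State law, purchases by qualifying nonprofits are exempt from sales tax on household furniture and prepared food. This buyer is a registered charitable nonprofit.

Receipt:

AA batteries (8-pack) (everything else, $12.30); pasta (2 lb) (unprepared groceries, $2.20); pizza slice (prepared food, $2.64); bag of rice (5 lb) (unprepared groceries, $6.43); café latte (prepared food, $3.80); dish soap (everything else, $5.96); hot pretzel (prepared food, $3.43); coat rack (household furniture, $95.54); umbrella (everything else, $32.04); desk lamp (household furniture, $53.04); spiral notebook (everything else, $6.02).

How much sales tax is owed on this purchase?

$3.10

AA batteries (8-pack) $12.30: everything else → 5.5% → $0.6765
Pasta (2 lb) $2.20: unprepared groceries → 0% → $0.00
Pizza slice $2.64: prepared food, buyer-exempt → 0% → $0.00
Bag of rice (5 lb) $6.43: unprepared groceries → 0% → $0.00
Café latte $3.80: prepared food, buyer-exempt → 0% → $0.00
Dish soap $5.96: everything else → 5.5% → $0.3278
Hot pretzel $3.43: prepared food, buyer-exempt → 0% → $0.00
Coat rack $95.54: household furniture, buyer-exempt → 0% → $0.00
Umbrella $32.04: everything else → 5.5% → $1.7622
Desk lamp $53.04: household furniture, buyer-exempt → 0% → $0.00
Spiral notebook $6.02: everything else → 5.5% → $0.3311
Unrounded tax sum = $3.0976 → $3.10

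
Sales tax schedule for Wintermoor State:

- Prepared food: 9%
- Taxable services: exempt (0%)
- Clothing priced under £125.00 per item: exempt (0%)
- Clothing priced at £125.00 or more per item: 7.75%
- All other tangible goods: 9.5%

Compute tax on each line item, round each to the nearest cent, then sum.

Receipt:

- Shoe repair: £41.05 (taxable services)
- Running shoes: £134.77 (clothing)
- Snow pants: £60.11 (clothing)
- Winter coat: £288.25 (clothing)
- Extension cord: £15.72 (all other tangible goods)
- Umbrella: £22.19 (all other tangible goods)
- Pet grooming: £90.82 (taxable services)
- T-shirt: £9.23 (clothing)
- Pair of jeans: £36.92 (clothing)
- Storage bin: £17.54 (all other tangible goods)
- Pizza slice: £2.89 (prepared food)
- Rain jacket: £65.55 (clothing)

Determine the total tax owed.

£38.31

Shoe repair £41.05: taxable services → 0% → £0.00
Running shoes £134.77: clothing, £125.00 or more → 7.75% → £10.44
Snow pants £60.11: clothing, under £125.00 → 0% → £0.00
Winter coat £288.25: clothing, £125.00 or more → 7.75% → £22.34
Extension cord £15.72: all other tangible goods → 9.5% → £1.49
Umbrella £22.19: all other tangible goods → 9.5% → £2.11
Pet grooming £90.82: taxable services → 0% → £0.00
T-shirt £9.23: clothing, under £125.00 → 0% → £0.00
Pair of jeans £36.92: clothing, under £125.00 → 0% → £0.00
Storage bin £17.54: all other tangible goods → 9.5% → £1.67
Pizza slice £2.89: prepared food → 9% → £0.26
Rain jacket £65.55: clothing, under £125.00 → 0% → £0.00
Total tax = £10.44 + £22.34 + £1.49 + £2.11 + £1.67 + £0.26 = £38.31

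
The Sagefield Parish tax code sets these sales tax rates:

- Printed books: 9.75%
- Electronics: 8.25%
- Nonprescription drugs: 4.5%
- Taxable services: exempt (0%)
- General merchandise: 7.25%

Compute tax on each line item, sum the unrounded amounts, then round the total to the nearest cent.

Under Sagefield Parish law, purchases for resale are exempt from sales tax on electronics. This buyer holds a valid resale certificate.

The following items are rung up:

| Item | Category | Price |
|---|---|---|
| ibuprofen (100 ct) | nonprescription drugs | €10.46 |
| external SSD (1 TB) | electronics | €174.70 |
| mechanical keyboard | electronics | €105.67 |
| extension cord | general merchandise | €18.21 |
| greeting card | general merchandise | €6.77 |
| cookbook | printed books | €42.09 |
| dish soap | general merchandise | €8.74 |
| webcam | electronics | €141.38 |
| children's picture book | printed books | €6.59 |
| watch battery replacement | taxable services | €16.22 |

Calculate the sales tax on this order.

Ibuprofen (100 ct) €10.46: nonprescription drugs → 4.5% → €0.4707
External SSD (1 TB) €174.70: electronics, buyer-exempt → 0% → €0.00
Mechanical keyboard €105.67: electronics, buyer-exempt → 0% → €0.00
Extension cord €18.21: general merchandise → 7.25% → €1.320225
Greeting card €6.77: general merchandise → 7.25% → €0.490825
Cookbook €42.09: printed books → 9.75% → €4.103775
Dish soap €8.74: general merchandise → 7.25% → €0.63365
Webcam €141.38: electronics, buyer-exempt → 0% → €0.00
Children's picture book €6.59: printed books → 9.75% → €0.642525
Watch battery replacement €16.22: taxable services → 0% → €0.00
Unrounded tax sum = €7.6617 → €7.66

€7.66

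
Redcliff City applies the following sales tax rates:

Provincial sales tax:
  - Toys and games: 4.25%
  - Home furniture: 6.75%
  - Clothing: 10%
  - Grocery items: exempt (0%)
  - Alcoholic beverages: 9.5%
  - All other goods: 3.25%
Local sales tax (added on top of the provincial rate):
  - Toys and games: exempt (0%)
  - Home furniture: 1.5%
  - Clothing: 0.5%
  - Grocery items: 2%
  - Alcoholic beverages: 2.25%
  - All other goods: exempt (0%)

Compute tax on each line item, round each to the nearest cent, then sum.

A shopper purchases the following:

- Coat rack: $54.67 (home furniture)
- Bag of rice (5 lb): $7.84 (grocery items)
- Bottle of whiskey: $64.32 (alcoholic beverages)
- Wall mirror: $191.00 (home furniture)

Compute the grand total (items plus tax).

Coat rack $54.67: home furniture → 6.75% + 1.5% local = 8.25% → $4.51
Bag of rice (5 lb) $7.84: grocery items → 0% + 2% local = 2% → $0.16
Bottle of whiskey $64.32: alcoholic beverages → 9.5% + 2.25% local = 11.75% → $7.56
Wall mirror $191.00: home furniture → 6.75% + 1.5% local = 8.25% → $15.76
Subtotal = $317.83; tax = $27.99; total due = $345.82

$345.82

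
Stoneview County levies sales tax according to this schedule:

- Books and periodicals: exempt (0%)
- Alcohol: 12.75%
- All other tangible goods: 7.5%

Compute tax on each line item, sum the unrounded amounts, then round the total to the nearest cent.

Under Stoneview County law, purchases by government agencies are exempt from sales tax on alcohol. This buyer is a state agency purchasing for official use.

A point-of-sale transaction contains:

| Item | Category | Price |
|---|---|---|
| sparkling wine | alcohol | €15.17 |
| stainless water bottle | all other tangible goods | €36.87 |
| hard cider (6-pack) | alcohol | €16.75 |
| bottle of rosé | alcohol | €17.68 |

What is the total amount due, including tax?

€89.24

Sparkling wine €15.17: alcohol, buyer-exempt → 0% → €0.00
Stainless water bottle €36.87: all other tangible goods → 7.5% → €2.76525
Hard cider (6-pack) €16.75: alcohol, buyer-exempt → 0% → €0.00
Bottle of rosé €17.68: alcohol, buyer-exempt → 0% → €0.00
Subtotal = €86.47; unrounded tax = €2.76525 → €2.77; total due = €89.24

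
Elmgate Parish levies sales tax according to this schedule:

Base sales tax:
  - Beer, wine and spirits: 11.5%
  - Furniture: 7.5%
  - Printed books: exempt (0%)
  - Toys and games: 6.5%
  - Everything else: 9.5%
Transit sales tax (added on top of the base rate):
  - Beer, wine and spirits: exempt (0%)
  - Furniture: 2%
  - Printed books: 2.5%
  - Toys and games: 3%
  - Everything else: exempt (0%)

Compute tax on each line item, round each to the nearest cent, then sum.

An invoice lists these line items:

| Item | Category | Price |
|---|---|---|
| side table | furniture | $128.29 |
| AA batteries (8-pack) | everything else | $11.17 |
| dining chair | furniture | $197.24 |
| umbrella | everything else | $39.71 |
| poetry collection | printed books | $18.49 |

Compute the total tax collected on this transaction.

$36.22

Side table $128.29: furniture → 7.5% + 2% transit = 9.5% → $12.19
AA batteries (8-pack) $11.17: everything else → 9.5% + 0% transit = 9.5% → $1.06
Dining chair $197.24: furniture → 7.5% + 2% transit = 9.5% → $18.74
Umbrella $39.71: everything else → 9.5% + 0% transit = 9.5% → $3.77
Poetry collection $18.49: printed books → 0% + 2.5% transit = 2.5% → $0.46
Total tax = $12.19 + $1.06 + $18.74 + $3.77 + $0.46 = $36.22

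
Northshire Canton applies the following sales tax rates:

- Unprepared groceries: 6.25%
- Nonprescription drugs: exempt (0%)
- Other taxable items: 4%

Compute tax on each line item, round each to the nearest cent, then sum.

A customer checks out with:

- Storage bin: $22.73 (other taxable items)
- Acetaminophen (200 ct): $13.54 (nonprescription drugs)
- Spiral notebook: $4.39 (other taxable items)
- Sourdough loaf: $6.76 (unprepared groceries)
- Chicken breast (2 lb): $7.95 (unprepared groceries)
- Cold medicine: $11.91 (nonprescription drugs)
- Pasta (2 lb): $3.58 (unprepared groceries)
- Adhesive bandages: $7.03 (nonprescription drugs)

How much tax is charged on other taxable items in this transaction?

Storage bin $22.73: other taxable items → 4% → $0.91
Spiral notebook $4.39: other taxable items → 4% → $0.18
Tax on other taxable items = $0.91 + $0.18 = $1.09

$1.09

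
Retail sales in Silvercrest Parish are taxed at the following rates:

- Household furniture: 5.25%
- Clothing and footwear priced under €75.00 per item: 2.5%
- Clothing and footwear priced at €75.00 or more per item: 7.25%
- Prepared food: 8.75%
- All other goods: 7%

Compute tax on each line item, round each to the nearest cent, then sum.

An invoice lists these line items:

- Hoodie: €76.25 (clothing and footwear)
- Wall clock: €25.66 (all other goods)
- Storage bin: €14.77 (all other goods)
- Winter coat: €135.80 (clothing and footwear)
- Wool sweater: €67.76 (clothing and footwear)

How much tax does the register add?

Hoodie €76.25: clothing and footwear, €75.00 or more → 7.25% → €5.53
Wall clock €25.66: all other goods → 7% → €1.80
Storage bin €14.77: all other goods → 7% → €1.03
Winter coat €135.80: clothing and footwear, €75.00 or more → 7.25% → €9.85
Wool sweater €67.76: clothing and footwear, under €75.00 → 2.5% → €1.69
Total tax = €5.53 + €1.80 + €1.03 + €9.85 + €1.69 = €19.90

€19.90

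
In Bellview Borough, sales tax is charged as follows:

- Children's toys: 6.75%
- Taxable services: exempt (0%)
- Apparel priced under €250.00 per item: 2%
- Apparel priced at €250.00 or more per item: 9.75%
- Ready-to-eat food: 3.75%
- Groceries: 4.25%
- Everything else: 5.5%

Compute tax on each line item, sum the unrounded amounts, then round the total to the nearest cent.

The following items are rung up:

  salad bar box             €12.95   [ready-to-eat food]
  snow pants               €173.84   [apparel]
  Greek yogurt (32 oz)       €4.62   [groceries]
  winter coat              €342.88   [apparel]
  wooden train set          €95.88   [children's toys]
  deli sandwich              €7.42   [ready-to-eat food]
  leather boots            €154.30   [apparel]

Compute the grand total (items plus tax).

€839.32

Salad bar box €12.95: ready-to-eat food → 3.75% → €0.485625
Snow pants €173.84: apparel, under €250.00 → 2% → €3.4768
Greek yogurt (32 oz) €4.62: groceries → 4.25% → €0.19635
Winter coat €342.88: apparel, €250.00 or more → 9.75% → €33.4308
Wooden train set €95.88: children's toys → 6.75% → €6.4719
Deli sandwich €7.42: ready-to-eat food → 3.75% → €0.27825
Leather boots €154.30: apparel, under €250.00 → 2% → €3.086
Subtotal = €791.89; unrounded tax = €47.425725 → €47.43; total due = €839.32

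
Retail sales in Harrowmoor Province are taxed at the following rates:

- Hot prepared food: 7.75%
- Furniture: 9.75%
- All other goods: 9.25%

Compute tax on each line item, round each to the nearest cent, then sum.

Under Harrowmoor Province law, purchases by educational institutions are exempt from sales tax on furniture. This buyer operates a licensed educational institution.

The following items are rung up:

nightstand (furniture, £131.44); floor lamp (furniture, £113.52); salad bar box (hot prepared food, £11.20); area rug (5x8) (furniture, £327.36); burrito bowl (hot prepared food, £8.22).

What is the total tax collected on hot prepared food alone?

Salad bar box £11.20: hot prepared food → 7.75% → £0.87
Burrito bowl £8.22: hot prepared food → 7.75% → £0.64
Tax on hot prepared food = £0.87 + £0.64 = £1.51

£1.51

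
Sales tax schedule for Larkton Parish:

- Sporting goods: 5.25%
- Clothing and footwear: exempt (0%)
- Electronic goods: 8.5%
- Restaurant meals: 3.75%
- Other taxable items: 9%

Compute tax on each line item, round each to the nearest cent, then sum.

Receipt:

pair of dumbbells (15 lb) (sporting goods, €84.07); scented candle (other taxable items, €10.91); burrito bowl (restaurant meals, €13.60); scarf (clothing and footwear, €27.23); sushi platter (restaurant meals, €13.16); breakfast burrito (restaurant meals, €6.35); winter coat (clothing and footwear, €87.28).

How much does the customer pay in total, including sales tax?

€249.23

Pair of dumbbells (15 lb) €84.07: sporting goods → 5.25% → €4.41
Scented candle €10.91: other taxable items → 9% → €0.98
Burrito bowl €13.60: restaurant meals → 3.75% → €0.51
Scarf €27.23: clothing and footwear → 0% → €0.00
Sushi platter €13.16: restaurant meals → 3.75% → €0.49
Breakfast burrito €6.35: restaurant meals → 3.75% → €0.24
Winter coat €87.28: clothing and footwear → 0% → €0.00
Subtotal = €242.60; tax = €6.63; total due = €249.23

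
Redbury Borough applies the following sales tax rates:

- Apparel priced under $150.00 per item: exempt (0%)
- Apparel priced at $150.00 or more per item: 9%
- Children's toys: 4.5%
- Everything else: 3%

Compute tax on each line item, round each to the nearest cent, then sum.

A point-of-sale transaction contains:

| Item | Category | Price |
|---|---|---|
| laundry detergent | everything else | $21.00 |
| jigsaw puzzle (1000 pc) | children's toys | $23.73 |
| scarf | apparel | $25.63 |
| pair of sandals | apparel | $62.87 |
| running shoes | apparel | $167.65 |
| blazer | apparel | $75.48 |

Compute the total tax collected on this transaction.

$16.79

Laundry detergent $21.00: everything else → 3% → $0.63
Jigsaw puzzle (1000 pc) $23.73: children's toys → 4.5% → $1.07
Scarf $25.63: apparel, under $150.00 → 0% → $0.00
Pair of sandals $62.87: apparel, under $150.00 → 0% → $0.00
Running shoes $167.65: apparel, $150.00 or more → 9% → $15.09
Blazer $75.48: apparel, under $150.00 → 0% → $0.00
Total tax = $0.63 + $1.07 + $15.09 = $16.79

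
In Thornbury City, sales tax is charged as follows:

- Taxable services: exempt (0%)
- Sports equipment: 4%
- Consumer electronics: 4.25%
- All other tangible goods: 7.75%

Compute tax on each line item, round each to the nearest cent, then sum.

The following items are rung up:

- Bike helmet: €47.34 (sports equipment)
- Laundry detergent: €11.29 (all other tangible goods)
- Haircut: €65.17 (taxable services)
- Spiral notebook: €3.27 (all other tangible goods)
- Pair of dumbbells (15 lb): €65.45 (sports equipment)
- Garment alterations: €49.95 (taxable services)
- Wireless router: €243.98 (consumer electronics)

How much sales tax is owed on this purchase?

€16.00

Bike helmet €47.34: sports equipment → 4% → €1.89
Laundry detergent €11.29: all other tangible goods → 7.75% → €0.87
Haircut €65.17: taxable services → 0% → €0.00
Spiral notebook €3.27: all other tangible goods → 7.75% → €0.25
Pair of dumbbells (15 lb) €65.45: sports equipment → 4% → €2.62
Garment alterations €49.95: taxable services → 0% → €0.00
Wireless router €243.98: consumer electronics → 4.25% → €10.37
Total tax = €1.89 + €0.87 + €0.25 + €2.62 + €10.37 = €16.00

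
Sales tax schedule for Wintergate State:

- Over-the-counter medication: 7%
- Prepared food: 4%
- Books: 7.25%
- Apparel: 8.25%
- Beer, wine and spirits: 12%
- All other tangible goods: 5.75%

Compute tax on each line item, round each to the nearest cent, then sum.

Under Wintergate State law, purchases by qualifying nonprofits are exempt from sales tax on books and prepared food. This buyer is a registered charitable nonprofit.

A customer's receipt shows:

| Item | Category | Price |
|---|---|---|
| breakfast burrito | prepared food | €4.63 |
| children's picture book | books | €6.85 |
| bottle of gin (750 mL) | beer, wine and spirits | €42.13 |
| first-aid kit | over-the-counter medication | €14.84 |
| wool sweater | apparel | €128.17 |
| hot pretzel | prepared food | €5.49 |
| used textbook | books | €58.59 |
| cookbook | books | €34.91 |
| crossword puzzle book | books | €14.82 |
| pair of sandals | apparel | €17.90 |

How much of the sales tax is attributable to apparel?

Wool sweater €128.17: apparel → 8.25% → €10.57
Pair of sandals €17.90: apparel → 8.25% → €1.48
Tax on apparel = €10.57 + €1.48 = €12.05

€12.05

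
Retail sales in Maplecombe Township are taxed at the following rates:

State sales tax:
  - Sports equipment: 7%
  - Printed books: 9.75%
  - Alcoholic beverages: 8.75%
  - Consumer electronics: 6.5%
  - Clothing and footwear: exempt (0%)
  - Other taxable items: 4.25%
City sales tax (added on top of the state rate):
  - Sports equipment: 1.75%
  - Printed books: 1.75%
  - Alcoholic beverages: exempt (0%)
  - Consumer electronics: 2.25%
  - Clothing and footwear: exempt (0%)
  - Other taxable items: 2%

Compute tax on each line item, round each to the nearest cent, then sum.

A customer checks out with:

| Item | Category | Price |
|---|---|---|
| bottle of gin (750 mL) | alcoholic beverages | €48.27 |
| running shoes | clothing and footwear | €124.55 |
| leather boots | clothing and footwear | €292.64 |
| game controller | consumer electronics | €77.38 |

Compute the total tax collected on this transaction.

€10.99

Bottle of gin (750 mL) €48.27: alcoholic beverages → 8.75% + 0% city = 8.75% → €4.22
Running shoes €124.55: clothing and footwear → 0% + 0% city = 0% → €0.00
Leather boots €292.64: clothing and footwear → 0% + 0% city = 0% → €0.00
Game controller €77.38: consumer electronics → 6.5% + 2.25% city = 8.75% → €6.77
Total tax = €4.22 + €6.77 = €10.99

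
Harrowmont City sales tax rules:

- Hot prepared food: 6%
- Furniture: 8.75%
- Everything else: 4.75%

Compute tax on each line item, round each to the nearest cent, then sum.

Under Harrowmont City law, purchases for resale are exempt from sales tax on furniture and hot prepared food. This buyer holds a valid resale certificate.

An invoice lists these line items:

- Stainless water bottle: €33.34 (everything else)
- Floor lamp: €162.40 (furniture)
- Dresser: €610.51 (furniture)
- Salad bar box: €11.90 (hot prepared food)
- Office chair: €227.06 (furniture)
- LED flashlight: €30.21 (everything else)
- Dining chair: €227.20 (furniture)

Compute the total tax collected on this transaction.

€3.01

Stainless water bottle €33.34: everything else → 4.75% → €1.58
Floor lamp €162.40: furniture, buyer-exempt → 0% → €0.00
Dresser €610.51: furniture, buyer-exempt → 0% → €0.00
Salad bar box €11.90: hot prepared food, buyer-exempt → 0% → €0.00
Office chair €227.06: furniture, buyer-exempt → 0% → €0.00
LED flashlight €30.21: everything else → 4.75% → €1.43
Dining chair €227.20: furniture, buyer-exempt → 0% → €0.00
Total tax = €1.58 + €1.43 = €3.01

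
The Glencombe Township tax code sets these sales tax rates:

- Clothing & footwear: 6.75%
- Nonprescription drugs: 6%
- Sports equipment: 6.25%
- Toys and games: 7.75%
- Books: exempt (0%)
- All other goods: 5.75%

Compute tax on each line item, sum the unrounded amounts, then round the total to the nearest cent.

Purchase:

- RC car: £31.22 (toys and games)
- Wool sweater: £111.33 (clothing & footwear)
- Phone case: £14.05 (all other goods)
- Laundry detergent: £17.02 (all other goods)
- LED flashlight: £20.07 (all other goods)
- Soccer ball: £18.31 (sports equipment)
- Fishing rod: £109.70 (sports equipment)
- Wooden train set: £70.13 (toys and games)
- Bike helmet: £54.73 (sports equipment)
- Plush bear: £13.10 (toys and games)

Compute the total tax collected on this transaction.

£30.75

RC car £31.22: toys and games → 7.75% → £2.41955
Wool sweater £111.33: clothing & footwear → 6.75% → £7.514775
Phone case £14.05: all other goods → 5.75% → £0.807875
Laundry detergent £17.02: all other goods → 5.75% → £0.97865
LED flashlight £20.07: all other goods → 5.75% → £1.154025
Soccer ball £18.31: sports equipment → 6.25% → £1.144375
Fishing rod £109.70: sports equipment → 6.25% → £6.85625
Wooden train set £70.13: toys and games → 7.75% → £5.435075
Bike helmet £54.73: sports equipment → 6.25% → £3.420625
Plush bear £13.10: toys and games → 7.75% → £1.01525
Unrounded tax sum = £30.74645 → £30.75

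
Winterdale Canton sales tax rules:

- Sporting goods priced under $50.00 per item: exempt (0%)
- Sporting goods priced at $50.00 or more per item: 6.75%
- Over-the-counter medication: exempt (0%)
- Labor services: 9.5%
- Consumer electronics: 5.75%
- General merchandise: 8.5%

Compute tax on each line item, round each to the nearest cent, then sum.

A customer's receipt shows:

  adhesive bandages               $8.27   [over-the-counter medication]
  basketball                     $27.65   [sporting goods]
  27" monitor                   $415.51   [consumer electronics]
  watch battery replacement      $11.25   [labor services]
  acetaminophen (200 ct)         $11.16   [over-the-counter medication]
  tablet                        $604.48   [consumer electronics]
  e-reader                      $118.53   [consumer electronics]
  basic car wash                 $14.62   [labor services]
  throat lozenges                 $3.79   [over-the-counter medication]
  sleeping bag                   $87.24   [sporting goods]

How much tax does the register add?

$73.82

Adhesive bandages $8.27: over-the-counter medication → 0% → $0.00
Basketball $27.65: sporting goods, under $50.00 → 0% → $0.00
27" monitor $415.51: consumer electronics → 5.75% → $23.89
Watch battery replacement $11.25: labor services → 9.5% → $1.07
Acetaminophen (200 ct) $11.16: over-the-counter medication → 0% → $0.00
Tablet $604.48: consumer electronics → 5.75% → $34.76
E-reader $118.53: consumer electronics → 5.75% → $6.82
Basic car wash $14.62: labor services → 9.5% → $1.39
Throat lozenges $3.79: over-the-counter medication → 0% → $0.00
Sleeping bag $87.24: sporting goods, $50.00 or more → 6.75% → $5.89
Total tax = $23.89 + $1.07 + $34.76 + $6.82 + $1.39 + $5.89 = $73.82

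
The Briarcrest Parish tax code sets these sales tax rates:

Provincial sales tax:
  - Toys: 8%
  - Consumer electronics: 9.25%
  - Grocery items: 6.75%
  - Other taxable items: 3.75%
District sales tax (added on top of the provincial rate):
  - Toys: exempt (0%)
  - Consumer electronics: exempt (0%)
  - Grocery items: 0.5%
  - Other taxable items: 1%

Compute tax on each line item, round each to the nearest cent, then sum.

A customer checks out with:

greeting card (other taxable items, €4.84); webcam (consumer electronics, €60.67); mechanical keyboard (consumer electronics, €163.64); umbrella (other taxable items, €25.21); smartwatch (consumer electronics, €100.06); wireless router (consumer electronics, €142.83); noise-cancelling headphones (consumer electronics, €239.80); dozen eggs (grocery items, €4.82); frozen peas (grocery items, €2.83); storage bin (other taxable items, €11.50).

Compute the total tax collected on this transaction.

€67.94

Greeting card €4.84: other taxable items → 3.75% + 1% district = 4.75% → €0.23
Webcam €60.67: consumer electronics → 9.25% + 0% district = 9.25% → €5.61
Mechanical keyboard €163.64: consumer electronics → 9.25% + 0% district = 9.25% → €15.14
Umbrella €25.21: other taxable items → 3.75% + 1% district = 4.75% → €1.20
Smartwatch €100.06: consumer electronics → 9.25% + 0% district = 9.25% → €9.26
Wireless router €142.83: consumer electronics → 9.25% + 0% district = 9.25% → €13.21
Noise-cancelling headphones €239.80: consumer electronics → 9.25% + 0% district = 9.25% → €22.18
Dozen eggs €4.82: grocery items → 6.75% + 0.5% district = 7.25% → €0.35
Frozen peas €2.83: grocery items → 6.75% + 0.5% district = 7.25% → €0.21
Storage bin €11.50: other taxable items → 3.75% + 1% district = 4.75% → €0.55
Total tax = €0.23 + €5.61 + €15.14 + €1.20 + €9.26 + €13.21 + €22.18 + €0.35 + €0.21 + €0.55 = €67.94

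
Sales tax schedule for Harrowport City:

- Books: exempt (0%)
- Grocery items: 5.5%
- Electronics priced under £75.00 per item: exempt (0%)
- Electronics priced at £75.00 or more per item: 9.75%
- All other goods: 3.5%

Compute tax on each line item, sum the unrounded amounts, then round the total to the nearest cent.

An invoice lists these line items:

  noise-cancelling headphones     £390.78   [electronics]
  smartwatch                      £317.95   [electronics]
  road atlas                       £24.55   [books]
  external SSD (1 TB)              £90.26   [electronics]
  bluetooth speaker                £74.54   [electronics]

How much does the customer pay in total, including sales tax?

£975.98

Noise-cancelling headphones £390.78: electronics, £75.00 or more → 9.75% → £38.10105
Smartwatch £317.95: electronics, £75.00 or more → 9.75% → £31.000125
Road atlas £24.55: books → 0% → £0.00
External SSD (1 TB) £90.26: electronics, £75.00 or more → 9.75% → £8.80035
Bluetooth speaker £74.54: electronics, under £75.00 → 0% → £0.00
Subtotal = £898.08; unrounded tax = £77.901525 → £77.90; total due = £975.98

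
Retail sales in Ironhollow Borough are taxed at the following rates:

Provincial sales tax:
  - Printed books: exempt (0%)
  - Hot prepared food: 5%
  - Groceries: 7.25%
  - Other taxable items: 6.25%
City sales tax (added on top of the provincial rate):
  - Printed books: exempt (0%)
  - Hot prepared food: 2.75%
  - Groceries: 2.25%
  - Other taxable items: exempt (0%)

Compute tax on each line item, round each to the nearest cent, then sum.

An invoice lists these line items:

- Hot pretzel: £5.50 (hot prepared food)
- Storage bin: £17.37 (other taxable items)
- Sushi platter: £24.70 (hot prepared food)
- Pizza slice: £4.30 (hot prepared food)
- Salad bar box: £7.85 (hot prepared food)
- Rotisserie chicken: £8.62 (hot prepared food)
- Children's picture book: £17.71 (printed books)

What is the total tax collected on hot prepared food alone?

Hot pretzel £5.50: hot prepared food → 5% + 2.75% city = 7.75% → £0.43
Sushi platter £24.70: hot prepared food → 5% + 2.75% city = 7.75% → £1.91
Pizza slice £4.30: hot prepared food → 5% + 2.75% city = 7.75% → £0.33
Salad bar box £7.85: hot prepared food → 5% + 2.75% city = 7.75% → £0.61
Rotisserie chicken £8.62: hot prepared food → 5% + 2.75% city = 7.75% → £0.67
Tax on hot prepared food = £0.43 + £1.91 + £0.33 + £0.61 + £0.67 = £3.95

£3.95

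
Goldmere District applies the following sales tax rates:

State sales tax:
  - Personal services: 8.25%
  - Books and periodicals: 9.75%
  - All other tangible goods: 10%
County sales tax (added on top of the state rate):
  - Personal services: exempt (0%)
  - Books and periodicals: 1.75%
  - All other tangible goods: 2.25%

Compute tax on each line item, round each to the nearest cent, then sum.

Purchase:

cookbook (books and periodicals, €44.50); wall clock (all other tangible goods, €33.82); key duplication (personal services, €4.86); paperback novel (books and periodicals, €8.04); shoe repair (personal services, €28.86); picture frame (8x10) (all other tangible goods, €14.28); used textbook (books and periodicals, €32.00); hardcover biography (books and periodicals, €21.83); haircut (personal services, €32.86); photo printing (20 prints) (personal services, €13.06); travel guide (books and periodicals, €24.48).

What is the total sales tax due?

€27.51

Cookbook €44.50: books and periodicals → 9.75% + 1.75% county = 11.5% → €5.12
Wall clock €33.82: all other tangible goods → 10% + 2.25% county = 12.25% → €4.14
Key duplication €4.86: personal services → 8.25% + 0% county = 8.25% → €0.40
Paperback novel €8.04: books and periodicals → 9.75% + 1.75% county = 11.5% → €0.92
Shoe repair €28.86: personal services → 8.25% + 0% county = 8.25% → €2.38
Picture frame (8x10) €14.28: all other tangible goods → 10% + 2.25% county = 12.25% → €1.75
Used textbook €32.00: books and periodicals → 9.75% + 1.75% county = 11.5% → €3.68
Hardcover biography €21.83: books and periodicals → 9.75% + 1.75% county = 11.5% → €2.51
Haircut €32.86: personal services → 8.25% + 0% county = 8.25% → €2.71
Photo printing (20 prints) €13.06: personal services → 8.25% + 0% county = 8.25% → €1.08
Travel guide €24.48: books and periodicals → 9.75% + 1.75% county = 11.5% → €2.82
Total tax = €5.12 + €4.14 + €0.40 + €0.92 + €2.38 + €1.75 + €3.68 + €2.51 + €2.71 + €1.08 + €2.82 = €27.51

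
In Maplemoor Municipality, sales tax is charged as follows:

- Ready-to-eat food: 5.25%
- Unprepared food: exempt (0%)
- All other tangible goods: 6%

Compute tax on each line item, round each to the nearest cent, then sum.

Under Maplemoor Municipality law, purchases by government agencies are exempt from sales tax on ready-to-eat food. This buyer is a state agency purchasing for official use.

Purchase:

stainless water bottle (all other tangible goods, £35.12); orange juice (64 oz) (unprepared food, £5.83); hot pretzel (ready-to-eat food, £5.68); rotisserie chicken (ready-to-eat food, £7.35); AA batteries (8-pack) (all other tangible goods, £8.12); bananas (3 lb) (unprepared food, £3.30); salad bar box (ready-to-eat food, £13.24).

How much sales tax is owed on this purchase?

Stainless water bottle £35.12: all other tangible goods → 6% → £2.11
Orange juice (64 oz) £5.83: unprepared food → 0% → £0.00
Hot pretzel £5.68: ready-to-eat food, buyer-exempt → 0% → £0.00
Rotisserie chicken £7.35: ready-to-eat food, buyer-exempt → 0% → £0.00
AA batteries (8-pack) £8.12: all other tangible goods → 6% → £0.49
Bananas (3 lb) £3.30: unprepared food → 0% → £0.00
Salad bar box £13.24: ready-to-eat food, buyer-exempt → 0% → £0.00
Total tax = £2.11 + £0.49 = £2.60

£2.60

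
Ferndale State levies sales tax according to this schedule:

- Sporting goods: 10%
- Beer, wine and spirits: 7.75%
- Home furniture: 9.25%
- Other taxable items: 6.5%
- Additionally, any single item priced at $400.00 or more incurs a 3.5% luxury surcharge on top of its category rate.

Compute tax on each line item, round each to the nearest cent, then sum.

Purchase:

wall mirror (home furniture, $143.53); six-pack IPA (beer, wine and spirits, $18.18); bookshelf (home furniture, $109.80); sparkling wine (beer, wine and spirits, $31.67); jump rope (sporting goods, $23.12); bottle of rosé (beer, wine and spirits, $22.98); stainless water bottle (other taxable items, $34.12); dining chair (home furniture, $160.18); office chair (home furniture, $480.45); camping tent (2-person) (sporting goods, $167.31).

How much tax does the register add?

Wall mirror $143.53: home furniture → 9.25% → $13.28
Six-pack IPA $18.18: beer, wine and spirits → 7.75% → $1.41
Bookshelf $109.80: home furniture → 9.25% → $10.16
Sparkling wine $31.67: beer, wine and spirits → 7.75% → $2.45
Jump rope $23.12: sporting goods → 10% → $2.31
Bottle of rosé $22.98: beer, wine and spirits → 7.75% → $1.78
Stainless water bottle $34.12: other taxable items → 6.5% → $2.22
Dining chair $160.18: home furniture → 9.25% → $14.82
Office chair $480.45: home furniture → 9.25% + 3.5% surcharge = 12.75% → $61.26
Camping tent (2-person) $167.31: sporting goods → 10% → $16.73
Total tax = $13.28 + $1.41 + $10.16 + $2.45 + $2.31 + $1.78 + $2.22 + $14.82 + $61.26 + $16.73 = $126.42

$126.42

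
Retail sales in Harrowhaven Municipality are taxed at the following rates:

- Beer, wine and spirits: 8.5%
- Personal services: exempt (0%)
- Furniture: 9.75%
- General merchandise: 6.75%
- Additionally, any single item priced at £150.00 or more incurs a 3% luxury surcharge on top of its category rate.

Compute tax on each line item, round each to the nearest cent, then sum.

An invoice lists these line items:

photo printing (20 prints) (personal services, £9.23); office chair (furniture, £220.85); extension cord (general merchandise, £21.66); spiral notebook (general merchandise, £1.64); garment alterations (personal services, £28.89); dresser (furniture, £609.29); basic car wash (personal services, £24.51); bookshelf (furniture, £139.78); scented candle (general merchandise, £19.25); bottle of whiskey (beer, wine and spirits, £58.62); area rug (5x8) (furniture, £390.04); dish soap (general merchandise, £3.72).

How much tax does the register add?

Photo printing (20 prints) £9.23: personal services → 0% → £0.00
Office chair £220.85: furniture → 9.75% + 3% surcharge = 12.75% → £28.16
Extension cord £21.66: general merchandise → 6.75% → £1.46
Spiral notebook £1.64: general merchandise → 6.75% → £0.11
Garment alterations £28.89: personal services → 0% → £0.00
Dresser £609.29: furniture → 9.75% + 3% surcharge = 12.75% → £77.68
Basic car wash £24.51: personal services → 0% → £0.00
Bookshelf £139.78: furniture → 9.75% → £13.63
Scented candle £19.25: general merchandise → 6.75% → £1.30
Bottle of whiskey £58.62: beer, wine and spirits → 8.5% → £4.98
Area rug (5x8) £390.04: furniture → 9.75% + 3% surcharge = 12.75% → £49.73
Dish soap £3.72: general merchandise → 6.75% → £0.25
Total tax = £28.16 + £1.46 + £0.11 + £77.68 + £13.63 + £1.30 + £4.98 + £49.73 + £0.25 = £177.30

£177.30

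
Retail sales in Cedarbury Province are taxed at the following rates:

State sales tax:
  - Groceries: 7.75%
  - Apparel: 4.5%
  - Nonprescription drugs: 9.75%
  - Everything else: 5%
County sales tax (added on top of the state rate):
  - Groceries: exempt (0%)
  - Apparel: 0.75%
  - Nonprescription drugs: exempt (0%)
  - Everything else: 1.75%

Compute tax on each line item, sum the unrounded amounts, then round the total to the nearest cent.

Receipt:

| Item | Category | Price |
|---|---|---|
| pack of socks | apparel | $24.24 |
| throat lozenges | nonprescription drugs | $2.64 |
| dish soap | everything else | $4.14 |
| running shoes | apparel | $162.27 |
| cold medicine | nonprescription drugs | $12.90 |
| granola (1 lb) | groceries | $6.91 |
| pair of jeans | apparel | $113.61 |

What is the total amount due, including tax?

$344.80

Pack of socks $24.24: apparel → 4.5% + 0.75% county = 5.25% → $1.2726
Throat lozenges $2.64: nonprescription drugs → 9.75% + 0% county = 9.75% → $0.2574
Dish soap $4.14: everything else → 5% + 1.75% county = 6.75% → $0.27945
Running shoes $162.27: apparel → 4.5% + 0.75% county = 5.25% → $8.519175
Cold medicine $12.90: nonprescription drugs → 9.75% + 0% county = 9.75% → $1.25775
Granola (1 lb) $6.91: groceries → 7.75% + 0% county = 7.75% → $0.535525
Pair of jeans $113.61: apparel → 4.5% + 0.75% county = 5.25% → $5.964525
Subtotal = $326.71; unrounded tax = $18.086425 → $18.09; total due = $344.80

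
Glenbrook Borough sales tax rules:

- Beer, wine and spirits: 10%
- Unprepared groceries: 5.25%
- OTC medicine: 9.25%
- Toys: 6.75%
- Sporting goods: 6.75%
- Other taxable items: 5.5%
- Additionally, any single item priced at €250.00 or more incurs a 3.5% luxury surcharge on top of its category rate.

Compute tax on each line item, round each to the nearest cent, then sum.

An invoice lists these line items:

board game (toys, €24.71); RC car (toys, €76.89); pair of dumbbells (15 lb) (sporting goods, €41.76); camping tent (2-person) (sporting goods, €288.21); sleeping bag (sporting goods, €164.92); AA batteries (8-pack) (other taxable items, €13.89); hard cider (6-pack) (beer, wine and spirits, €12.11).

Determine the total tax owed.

€52.32

Board game €24.71: toys → 6.75% → €1.67
RC car €76.89: toys → 6.75% → €5.19
Pair of dumbbells (15 lb) €41.76: sporting goods → 6.75% → €2.82
Camping tent (2-person) €288.21: sporting goods → 6.75% + 3.5% surcharge = 10.25% → €29.54
Sleeping bag €164.92: sporting goods → 6.75% → €11.13
AA batteries (8-pack) €13.89: other taxable items → 5.5% → €0.76
Hard cider (6-pack) €12.11: beer, wine and spirits → 10% → €1.21
Total tax = €1.67 + €5.19 + €2.82 + €29.54 + €11.13 + €0.76 + €1.21 = €52.32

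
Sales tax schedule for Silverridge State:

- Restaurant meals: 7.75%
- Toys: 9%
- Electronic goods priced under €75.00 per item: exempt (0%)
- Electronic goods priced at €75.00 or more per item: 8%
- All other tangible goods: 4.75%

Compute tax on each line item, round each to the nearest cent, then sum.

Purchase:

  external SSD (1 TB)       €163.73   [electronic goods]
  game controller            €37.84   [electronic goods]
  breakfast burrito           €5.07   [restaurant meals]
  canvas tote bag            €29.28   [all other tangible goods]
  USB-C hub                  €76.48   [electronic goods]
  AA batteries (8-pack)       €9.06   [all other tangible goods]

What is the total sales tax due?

External SSD (1 TB) €163.73: electronic goods, €75.00 or more → 8% → €13.10
Game controller €37.84: electronic goods, under €75.00 → 0% → €0.00
Breakfast burrito €5.07: restaurant meals → 7.75% → €0.39
Canvas tote bag €29.28: all other tangible goods → 4.75% → €1.39
USB-C hub €76.48: electronic goods, €75.00 or more → 8% → €6.12
AA batteries (8-pack) €9.06: all other tangible goods → 4.75% → €0.43
Total tax = €13.10 + €0.39 + €1.39 + €6.12 + €0.43 = €21.43

€21.43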